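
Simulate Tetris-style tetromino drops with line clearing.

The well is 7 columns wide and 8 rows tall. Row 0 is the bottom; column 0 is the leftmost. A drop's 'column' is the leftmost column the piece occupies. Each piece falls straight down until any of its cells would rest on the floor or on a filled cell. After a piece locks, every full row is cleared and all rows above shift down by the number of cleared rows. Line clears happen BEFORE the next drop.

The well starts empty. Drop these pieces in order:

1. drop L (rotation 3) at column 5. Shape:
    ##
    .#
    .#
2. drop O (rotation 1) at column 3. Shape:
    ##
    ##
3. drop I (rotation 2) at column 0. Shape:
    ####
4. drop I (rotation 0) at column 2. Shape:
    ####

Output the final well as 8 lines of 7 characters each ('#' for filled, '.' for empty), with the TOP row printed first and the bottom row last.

Drop 1: L rot3 at col 5 lands with bottom-row=0; cleared 0 line(s) (total 0); column heights now [0 0 0 0 0 3 3], max=3
Drop 2: O rot1 at col 3 lands with bottom-row=0; cleared 0 line(s) (total 0); column heights now [0 0 0 2 2 3 3], max=3
Drop 3: I rot2 at col 0 lands with bottom-row=2; cleared 0 line(s) (total 0); column heights now [3 3 3 3 2 3 3], max=3
Drop 4: I rot0 at col 2 lands with bottom-row=3; cleared 0 line(s) (total 0); column heights now [3 3 4 4 4 4 3], max=4

Answer: .......
.......
.......
.......
..####.
####.##
...##.#
...##.#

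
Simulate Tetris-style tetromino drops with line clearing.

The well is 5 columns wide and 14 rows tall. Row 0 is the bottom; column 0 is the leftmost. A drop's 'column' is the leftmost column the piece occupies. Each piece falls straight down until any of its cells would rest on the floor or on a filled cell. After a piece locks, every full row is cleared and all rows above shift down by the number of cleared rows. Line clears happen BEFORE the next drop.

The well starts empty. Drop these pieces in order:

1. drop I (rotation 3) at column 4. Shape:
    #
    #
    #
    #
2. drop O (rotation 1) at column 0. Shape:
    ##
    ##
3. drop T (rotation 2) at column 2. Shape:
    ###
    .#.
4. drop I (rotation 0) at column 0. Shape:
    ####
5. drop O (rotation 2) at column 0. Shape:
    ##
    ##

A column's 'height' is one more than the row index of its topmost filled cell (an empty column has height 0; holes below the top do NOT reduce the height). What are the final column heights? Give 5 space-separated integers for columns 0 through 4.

Answer: 8 8 6 6 5

Derivation:
Drop 1: I rot3 at col 4 lands with bottom-row=0; cleared 0 line(s) (total 0); column heights now [0 0 0 0 4], max=4
Drop 2: O rot1 at col 0 lands with bottom-row=0; cleared 0 line(s) (total 0); column heights now [2 2 0 0 4], max=4
Drop 3: T rot2 at col 2 lands with bottom-row=3; cleared 0 line(s) (total 0); column heights now [2 2 5 5 5], max=5
Drop 4: I rot0 at col 0 lands with bottom-row=5; cleared 0 line(s) (total 0); column heights now [6 6 6 6 5], max=6
Drop 5: O rot2 at col 0 lands with bottom-row=6; cleared 0 line(s) (total 0); column heights now [8 8 6 6 5], max=8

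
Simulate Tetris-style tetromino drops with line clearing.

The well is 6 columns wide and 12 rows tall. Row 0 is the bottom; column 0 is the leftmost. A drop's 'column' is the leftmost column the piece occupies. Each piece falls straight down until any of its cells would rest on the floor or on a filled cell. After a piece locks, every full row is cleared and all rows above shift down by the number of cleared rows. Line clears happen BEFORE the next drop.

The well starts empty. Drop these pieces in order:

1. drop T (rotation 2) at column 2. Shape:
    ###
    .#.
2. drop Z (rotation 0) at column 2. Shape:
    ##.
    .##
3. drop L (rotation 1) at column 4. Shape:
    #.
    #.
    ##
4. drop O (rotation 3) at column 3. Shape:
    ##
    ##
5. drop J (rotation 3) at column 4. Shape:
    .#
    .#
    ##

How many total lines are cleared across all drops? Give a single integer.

Answer: 0

Derivation:
Drop 1: T rot2 at col 2 lands with bottom-row=0; cleared 0 line(s) (total 0); column heights now [0 0 2 2 2 0], max=2
Drop 2: Z rot0 at col 2 lands with bottom-row=2; cleared 0 line(s) (total 0); column heights now [0 0 4 4 3 0], max=4
Drop 3: L rot1 at col 4 lands with bottom-row=3; cleared 0 line(s) (total 0); column heights now [0 0 4 4 6 4], max=6
Drop 4: O rot3 at col 3 lands with bottom-row=6; cleared 0 line(s) (total 0); column heights now [0 0 4 8 8 4], max=8
Drop 5: J rot3 at col 4 lands with bottom-row=8; cleared 0 line(s) (total 0); column heights now [0 0 4 8 9 11], max=11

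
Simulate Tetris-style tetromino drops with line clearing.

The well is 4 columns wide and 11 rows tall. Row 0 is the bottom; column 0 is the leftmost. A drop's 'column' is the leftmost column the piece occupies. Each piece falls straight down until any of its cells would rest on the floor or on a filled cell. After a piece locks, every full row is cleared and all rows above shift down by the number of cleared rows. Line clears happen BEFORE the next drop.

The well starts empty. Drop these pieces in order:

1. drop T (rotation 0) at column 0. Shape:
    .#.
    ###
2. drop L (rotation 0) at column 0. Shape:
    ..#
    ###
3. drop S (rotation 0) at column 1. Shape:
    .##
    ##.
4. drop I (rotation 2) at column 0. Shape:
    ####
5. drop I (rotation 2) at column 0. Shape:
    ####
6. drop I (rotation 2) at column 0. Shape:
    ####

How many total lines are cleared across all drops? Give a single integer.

Answer: 3

Derivation:
Drop 1: T rot0 at col 0 lands with bottom-row=0; cleared 0 line(s) (total 0); column heights now [1 2 1 0], max=2
Drop 2: L rot0 at col 0 lands with bottom-row=2; cleared 0 line(s) (total 0); column heights now [3 3 4 0], max=4
Drop 3: S rot0 at col 1 lands with bottom-row=4; cleared 0 line(s) (total 0); column heights now [3 5 6 6], max=6
Drop 4: I rot2 at col 0 lands with bottom-row=6; cleared 1 line(s) (total 1); column heights now [3 5 6 6], max=6
Drop 5: I rot2 at col 0 lands with bottom-row=6; cleared 1 line(s) (total 2); column heights now [3 5 6 6], max=6
Drop 6: I rot2 at col 0 lands with bottom-row=6; cleared 1 line(s) (total 3); column heights now [3 5 6 6], max=6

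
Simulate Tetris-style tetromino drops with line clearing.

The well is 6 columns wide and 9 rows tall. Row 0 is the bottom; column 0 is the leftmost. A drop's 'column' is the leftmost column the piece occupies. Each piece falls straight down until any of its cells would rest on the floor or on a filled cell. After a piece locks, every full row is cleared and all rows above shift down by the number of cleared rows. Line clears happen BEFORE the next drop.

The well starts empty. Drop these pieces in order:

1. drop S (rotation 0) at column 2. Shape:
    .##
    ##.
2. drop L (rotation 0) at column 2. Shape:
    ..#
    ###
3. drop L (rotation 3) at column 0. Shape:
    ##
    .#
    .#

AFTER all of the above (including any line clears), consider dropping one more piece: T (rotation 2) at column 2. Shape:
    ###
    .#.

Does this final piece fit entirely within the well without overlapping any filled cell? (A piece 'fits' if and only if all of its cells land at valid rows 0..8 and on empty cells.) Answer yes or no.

Answer: yes

Derivation:
Drop 1: S rot0 at col 2 lands with bottom-row=0; cleared 0 line(s) (total 0); column heights now [0 0 1 2 2 0], max=2
Drop 2: L rot0 at col 2 lands with bottom-row=2; cleared 0 line(s) (total 0); column heights now [0 0 3 3 4 0], max=4
Drop 3: L rot3 at col 0 lands with bottom-row=0; cleared 0 line(s) (total 0); column heights now [3 3 3 3 4 0], max=4
Test piece T rot2 at col 2 (width 3): heights before test = [3 3 3 3 4 0]; fits = True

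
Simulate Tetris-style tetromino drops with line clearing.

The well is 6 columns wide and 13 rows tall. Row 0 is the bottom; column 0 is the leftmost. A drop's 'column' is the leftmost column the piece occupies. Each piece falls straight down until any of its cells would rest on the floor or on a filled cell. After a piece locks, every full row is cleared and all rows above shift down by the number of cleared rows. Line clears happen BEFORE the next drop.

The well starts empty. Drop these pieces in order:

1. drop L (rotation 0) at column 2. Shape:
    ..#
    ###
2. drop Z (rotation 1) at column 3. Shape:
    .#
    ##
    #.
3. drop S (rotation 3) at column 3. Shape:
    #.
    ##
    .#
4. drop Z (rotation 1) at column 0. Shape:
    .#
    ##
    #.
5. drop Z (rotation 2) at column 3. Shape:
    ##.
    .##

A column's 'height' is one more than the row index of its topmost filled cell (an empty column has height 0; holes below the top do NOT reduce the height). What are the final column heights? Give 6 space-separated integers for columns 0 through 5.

Answer: 2 3 1 8 8 7

Derivation:
Drop 1: L rot0 at col 2 lands with bottom-row=0; cleared 0 line(s) (total 0); column heights now [0 0 1 1 2 0], max=2
Drop 2: Z rot1 at col 3 lands with bottom-row=1; cleared 0 line(s) (total 0); column heights now [0 0 1 3 4 0], max=4
Drop 3: S rot3 at col 3 lands with bottom-row=4; cleared 0 line(s) (total 0); column heights now [0 0 1 7 6 0], max=7
Drop 4: Z rot1 at col 0 lands with bottom-row=0; cleared 0 line(s) (total 0); column heights now [2 3 1 7 6 0], max=7
Drop 5: Z rot2 at col 3 lands with bottom-row=6; cleared 0 line(s) (total 0); column heights now [2 3 1 8 8 7], max=8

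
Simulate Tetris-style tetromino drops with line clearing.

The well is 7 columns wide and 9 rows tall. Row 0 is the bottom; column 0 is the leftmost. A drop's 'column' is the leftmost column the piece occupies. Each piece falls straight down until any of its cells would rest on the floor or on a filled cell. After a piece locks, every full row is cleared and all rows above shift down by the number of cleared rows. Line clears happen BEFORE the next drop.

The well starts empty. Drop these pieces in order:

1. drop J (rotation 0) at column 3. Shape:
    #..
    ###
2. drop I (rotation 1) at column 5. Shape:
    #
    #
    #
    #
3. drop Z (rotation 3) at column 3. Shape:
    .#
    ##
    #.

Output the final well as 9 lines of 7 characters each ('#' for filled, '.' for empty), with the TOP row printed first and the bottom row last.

Drop 1: J rot0 at col 3 lands with bottom-row=0; cleared 0 line(s) (total 0); column heights now [0 0 0 2 1 1 0], max=2
Drop 2: I rot1 at col 5 lands with bottom-row=1; cleared 0 line(s) (total 0); column heights now [0 0 0 2 1 5 0], max=5
Drop 3: Z rot3 at col 3 lands with bottom-row=2; cleared 0 line(s) (total 0); column heights now [0 0 0 4 5 5 0], max=5

Answer: .......
.......
.......
.......
....##.
...###.
...#.#.
...#.#.
...###.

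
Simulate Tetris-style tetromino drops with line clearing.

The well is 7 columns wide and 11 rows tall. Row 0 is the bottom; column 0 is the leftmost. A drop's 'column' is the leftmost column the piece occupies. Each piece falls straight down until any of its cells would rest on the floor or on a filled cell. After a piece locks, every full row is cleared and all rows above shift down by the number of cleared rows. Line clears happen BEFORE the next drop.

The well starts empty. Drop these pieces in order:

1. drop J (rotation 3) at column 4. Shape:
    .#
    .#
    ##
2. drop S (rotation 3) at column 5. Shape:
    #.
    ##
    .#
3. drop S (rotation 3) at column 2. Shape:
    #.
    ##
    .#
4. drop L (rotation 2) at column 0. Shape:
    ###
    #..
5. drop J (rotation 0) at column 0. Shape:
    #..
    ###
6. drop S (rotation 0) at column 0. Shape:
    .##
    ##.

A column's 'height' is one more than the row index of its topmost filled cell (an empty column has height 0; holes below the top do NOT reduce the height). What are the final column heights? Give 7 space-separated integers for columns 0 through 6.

Answer: 7 8 8 2 1 5 4

Derivation:
Drop 1: J rot3 at col 4 lands with bottom-row=0; cleared 0 line(s) (total 0); column heights now [0 0 0 0 1 3 0], max=3
Drop 2: S rot3 at col 5 lands with bottom-row=2; cleared 0 line(s) (total 0); column heights now [0 0 0 0 1 5 4], max=5
Drop 3: S rot3 at col 2 lands with bottom-row=0; cleared 0 line(s) (total 0); column heights now [0 0 3 2 1 5 4], max=5
Drop 4: L rot2 at col 0 lands with bottom-row=2; cleared 0 line(s) (total 0); column heights now [4 4 4 2 1 5 4], max=5
Drop 5: J rot0 at col 0 lands with bottom-row=4; cleared 0 line(s) (total 0); column heights now [6 5 5 2 1 5 4], max=6
Drop 6: S rot0 at col 0 lands with bottom-row=6; cleared 0 line(s) (total 0); column heights now [7 8 8 2 1 5 4], max=8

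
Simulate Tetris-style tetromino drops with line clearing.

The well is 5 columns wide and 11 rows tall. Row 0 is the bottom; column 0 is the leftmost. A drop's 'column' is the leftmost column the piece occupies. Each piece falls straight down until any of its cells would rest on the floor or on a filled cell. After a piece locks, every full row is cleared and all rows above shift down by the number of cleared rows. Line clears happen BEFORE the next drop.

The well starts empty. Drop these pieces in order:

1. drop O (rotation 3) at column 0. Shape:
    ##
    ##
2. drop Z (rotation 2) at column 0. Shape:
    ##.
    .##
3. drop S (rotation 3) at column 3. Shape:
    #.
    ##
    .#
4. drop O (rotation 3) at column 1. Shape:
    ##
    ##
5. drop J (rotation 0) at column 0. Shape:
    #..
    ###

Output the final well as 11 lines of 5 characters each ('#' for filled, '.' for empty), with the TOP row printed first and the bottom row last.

Drop 1: O rot3 at col 0 lands with bottom-row=0; cleared 0 line(s) (total 0); column heights now [2 2 0 0 0], max=2
Drop 2: Z rot2 at col 0 lands with bottom-row=2; cleared 0 line(s) (total 0); column heights now [4 4 3 0 0], max=4
Drop 3: S rot3 at col 3 lands with bottom-row=0; cleared 0 line(s) (total 0); column heights now [4 4 3 3 2], max=4
Drop 4: O rot3 at col 1 lands with bottom-row=4; cleared 0 line(s) (total 0); column heights now [4 6 6 3 2], max=6
Drop 5: J rot0 at col 0 lands with bottom-row=6; cleared 0 line(s) (total 0); column heights now [8 7 7 3 2], max=8

Answer: .....
.....
.....
#....
###..
.##..
.##..
##...
.###.
##.##
##..#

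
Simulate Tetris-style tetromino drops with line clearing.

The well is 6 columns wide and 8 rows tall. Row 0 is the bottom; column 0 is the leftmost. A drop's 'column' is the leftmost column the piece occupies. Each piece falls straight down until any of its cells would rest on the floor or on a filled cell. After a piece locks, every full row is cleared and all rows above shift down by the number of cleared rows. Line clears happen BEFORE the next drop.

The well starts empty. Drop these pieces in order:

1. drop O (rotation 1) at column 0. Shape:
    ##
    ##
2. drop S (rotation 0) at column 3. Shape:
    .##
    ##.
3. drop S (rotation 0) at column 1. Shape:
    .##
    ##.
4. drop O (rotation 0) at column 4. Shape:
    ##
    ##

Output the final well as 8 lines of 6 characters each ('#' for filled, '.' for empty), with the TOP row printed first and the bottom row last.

Drop 1: O rot1 at col 0 lands with bottom-row=0; cleared 0 line(s) (total 0); column heights now [2 2 0 0 0 0], max=2
Drop 2: S rot0 at col 3 lands with bottom-row=0; cleared 0 line(s) (total 0); column heights now [2 2 0 1 2 2], max=2
Drop 3: S rot0 at col 1 lands with bottom-row=2; cleared 0 line(s) (total 0); column heights now [2 3 4 4 2 2], max=4
Drop 4: O rot0 at col 4 lands with bottom-row=2; cleared 0 line(s) (total 0); column heights now [2 3 4 4 4 4], max=4

Answer: ......
......
......
......
..####
.##.##
##..##
##.##.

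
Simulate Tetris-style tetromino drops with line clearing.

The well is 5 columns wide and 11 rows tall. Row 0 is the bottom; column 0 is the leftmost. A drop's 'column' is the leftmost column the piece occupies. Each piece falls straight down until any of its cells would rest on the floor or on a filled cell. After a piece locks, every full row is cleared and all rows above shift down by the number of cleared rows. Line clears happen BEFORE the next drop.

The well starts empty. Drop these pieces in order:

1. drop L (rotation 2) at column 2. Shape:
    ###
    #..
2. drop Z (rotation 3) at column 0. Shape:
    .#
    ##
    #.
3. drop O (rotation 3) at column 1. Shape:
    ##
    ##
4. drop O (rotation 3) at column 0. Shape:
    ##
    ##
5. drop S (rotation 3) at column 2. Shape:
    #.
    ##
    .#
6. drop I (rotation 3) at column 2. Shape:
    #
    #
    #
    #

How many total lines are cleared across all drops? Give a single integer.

Drop 1: L rot2 at col 2 lands with bottom-row=0; cleared 0 line(s) (total 0); column heights now [0 0 2 2 2], max=2
Drop 2: Z rot3 at col 0 lands with bottom-row=0; cleared 1 line(s) (total 1); column heights now [1 2 1 0 0], max=2
Drop 3: O rot3 at col 1 lands with bottom-row=2; cleared 0 line(s) (total 1); column heights now [1 4 4 0 0], max=4
Drop 4: O rot3 at col 0 lands with bottom-row=4; cleared 0 line(s) (total 1); column heights now [6 6 4 0 0], max=6
Drop 5: S rot3 at col 2 lands with bottom-row=3; cleared 0 line(s) (total 1); column heights now [6 6 6 5 0], max=6
Drop 6: I rot3 at col 2 lands with bottom-row=6; cleared 0 line(s) (total 1); column heights now [6 6 10 5 0], max=10

Answer: 1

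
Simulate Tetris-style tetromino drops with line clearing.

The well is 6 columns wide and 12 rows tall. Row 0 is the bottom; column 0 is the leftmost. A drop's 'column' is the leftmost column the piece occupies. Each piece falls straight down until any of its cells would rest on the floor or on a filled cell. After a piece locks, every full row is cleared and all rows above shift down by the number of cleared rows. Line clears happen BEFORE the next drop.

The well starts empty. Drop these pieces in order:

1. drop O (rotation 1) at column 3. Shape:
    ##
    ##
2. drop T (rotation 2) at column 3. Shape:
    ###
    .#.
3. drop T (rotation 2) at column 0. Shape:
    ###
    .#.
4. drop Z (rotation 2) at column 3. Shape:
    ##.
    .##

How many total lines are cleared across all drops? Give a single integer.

Drop 1: O rot1 at col 3 lands with bottom-row=0; cleared 0 line(s) (total 0); column heights now [0 0 0 2 2 0], max=2
Drop 2: T rot2 at col 3 lands with bottom-row=2; cleared 0 line(s) (total 0); column heights now [0 0 0 4 4 4], max=4
Drop 3: T rot2 at col 0 lands with bottom-row=0; cleared 0 line(s) (total 0); column heights now [2 2 2 4 4 4], max=4
Drop 4: Z rot2 at col 3 lands with bottom-row=4; cleared 0 line(s) (total 0); column heights now [2 2 2 6 6 5], max=6

Answer: 0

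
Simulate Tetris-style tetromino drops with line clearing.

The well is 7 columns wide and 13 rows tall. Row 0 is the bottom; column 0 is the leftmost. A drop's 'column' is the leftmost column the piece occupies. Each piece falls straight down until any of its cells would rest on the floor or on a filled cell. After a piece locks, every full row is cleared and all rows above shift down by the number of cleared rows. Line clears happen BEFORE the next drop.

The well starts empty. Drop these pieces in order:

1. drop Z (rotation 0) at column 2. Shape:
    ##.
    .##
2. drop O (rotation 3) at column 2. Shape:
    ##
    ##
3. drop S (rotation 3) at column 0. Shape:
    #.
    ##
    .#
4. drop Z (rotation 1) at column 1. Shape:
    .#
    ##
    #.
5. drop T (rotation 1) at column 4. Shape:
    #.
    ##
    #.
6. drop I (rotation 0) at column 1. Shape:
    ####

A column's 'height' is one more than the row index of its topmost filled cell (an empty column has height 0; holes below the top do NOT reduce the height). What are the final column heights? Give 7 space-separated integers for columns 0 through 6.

Drop 1: Z rot0 at col 2 lands with bottom-row=0; cleared 0 line(s) (total 0); column heights now [0 0 2 2 1 0 0], max=2
Drop 2: O rot3 at col 2 lands with bottom-row=2; cleared 0 line(s) (total 0); column heights now [0 0 4 4 1 0 0], max=4
Drop 3: S rot3 at col 0 lands with bottom-row=0; cleared 0 line(s) (total 0); column heights now [3 2 4 4 1 0 0], max=4
Drop 4: Z rot1 at col 1 lands with bottom-row=3; cleared 0 line(s) (total 0); column heights now [3 5 6 4 1 0 0], max=6
Drop 5: T rot1 at col 4 lands with bottom-row=1; cleared 0 line(s) (total 0); column heights now [3 5 6 4 4 3 0], max=6
Drop 6: I rot0 at col 1 lands with bottom-row=6; cleared 0 line(s) (total 0); column heights now [3 7 7 7 7 3 0], max=7

Answer: 3 7 7 7 7 3 0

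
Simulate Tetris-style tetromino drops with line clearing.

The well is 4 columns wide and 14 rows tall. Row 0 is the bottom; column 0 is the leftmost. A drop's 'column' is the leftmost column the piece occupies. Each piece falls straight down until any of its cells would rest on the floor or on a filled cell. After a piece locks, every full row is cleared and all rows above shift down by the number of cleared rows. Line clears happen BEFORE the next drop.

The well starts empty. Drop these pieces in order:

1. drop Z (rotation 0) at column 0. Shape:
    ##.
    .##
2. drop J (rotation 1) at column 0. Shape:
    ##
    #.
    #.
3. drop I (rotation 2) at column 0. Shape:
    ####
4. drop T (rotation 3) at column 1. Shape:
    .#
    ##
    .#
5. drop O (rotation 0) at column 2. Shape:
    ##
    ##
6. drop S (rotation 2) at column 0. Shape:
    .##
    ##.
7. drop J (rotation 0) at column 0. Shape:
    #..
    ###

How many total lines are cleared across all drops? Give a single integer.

Drop 1: Z rot0 at col 0 lands with bottom-row=0; cleared 0 line(s) (total 0); column heights now [2 2 1 0], max=2
Drop 2: J rot1 at col 0 lands with bottom-row=2; cleared 0 line(s) (total 0); column heights now [5 5 1 0], max=5
Drop 3: I rot2 at col 0 lands with bottom-row=5; cleared 1 line(s) (total 1); column heights now [5 5 1 0], max=5
Drop 4: T rot3 at col 1 lands with bottom-row=4; cleared 0 line(s) (total 1); column heights now [5 6 7 0], max=7
Drop 5: O rot0 at col 2 lands with bottom-row=7; cleared 0 line(s) (total 1); column heights now [5 6 9 9], max=9
Drop 6: S rot2 at col 0 lands with bottom-row=8; cleared 1 line(s) (total 2); column heights now [5 9 9 8], max=9
Drop 7: J rot0 at col 0 lands with bottom-row=9; cleared 0 line(s) (total 2); column heights now [11 10 10 8], max=11

Answer: 2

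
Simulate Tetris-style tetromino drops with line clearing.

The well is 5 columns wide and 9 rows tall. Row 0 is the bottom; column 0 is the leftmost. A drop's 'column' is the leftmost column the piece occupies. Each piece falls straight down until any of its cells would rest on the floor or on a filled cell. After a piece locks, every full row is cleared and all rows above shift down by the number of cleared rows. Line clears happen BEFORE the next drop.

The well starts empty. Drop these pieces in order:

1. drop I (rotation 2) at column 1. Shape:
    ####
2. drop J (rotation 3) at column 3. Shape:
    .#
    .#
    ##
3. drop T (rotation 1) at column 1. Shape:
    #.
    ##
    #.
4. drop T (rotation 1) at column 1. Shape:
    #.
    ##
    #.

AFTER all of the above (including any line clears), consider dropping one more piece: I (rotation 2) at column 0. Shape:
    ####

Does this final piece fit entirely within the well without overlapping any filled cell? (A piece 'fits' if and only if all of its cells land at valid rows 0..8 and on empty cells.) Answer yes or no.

Answer: yes

Derivation:
Drop 1: I rot2 at col 1 lands with bottom-row=0; cleared 0 line(s) (total 0); column heights now [0 1 1 1 1], max=1
Drop 2: J rot3 at col 3 lands with bottom-row=1; cleared 0 line(s) (total 0); column heights now [0 1 1 2 4], max=4
Drop 3: T rot1 at col 1 lands with bottom-row=1; cleared 0 line(s) (total 0); column heights now [0 4 3 2 4], max=4
Drop 4: T rot1 at col 1 lands with bottom-row=4; cleared 0 line(s) (total 0); column heights now [0 7 6 2 4], max=7
Test piece I rot2 at col 0 (width 4): heights before test = [0 7 6 2 4]; fits = True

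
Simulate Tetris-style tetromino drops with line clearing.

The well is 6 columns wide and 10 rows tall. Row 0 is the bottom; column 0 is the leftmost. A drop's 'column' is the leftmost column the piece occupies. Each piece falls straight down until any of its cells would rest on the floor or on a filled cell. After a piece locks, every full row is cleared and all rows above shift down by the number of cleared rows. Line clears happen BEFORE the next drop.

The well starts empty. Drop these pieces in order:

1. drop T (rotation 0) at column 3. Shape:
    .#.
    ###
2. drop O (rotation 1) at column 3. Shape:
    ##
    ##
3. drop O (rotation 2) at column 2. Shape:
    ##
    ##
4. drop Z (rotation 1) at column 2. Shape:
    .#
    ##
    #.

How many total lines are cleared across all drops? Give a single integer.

Drop 1: T rot0 at col 3 lands with bottom-row=0; cleared 0 line(s) (total 0); column heights now [0 0 0 1 2 1], max=2
Drop 2: O rot1 at col 3 lands with bottom-row=2; cleared 0 line(s) (total 0); column heights now [0 0 0 4 4 1], max=4
Drop 3: O rot2 at col 2 lands with bottom-row=4; cleared 0 line(s) (total 0); column heights now [0 0 6 6 4 1], max=6
Drop 4: Z rot1 at col 2 lands with bottom-row=6; cleared 0 line(s) (total 0); column heights now [0 0 8 9 4 1], max=9

Answer: 0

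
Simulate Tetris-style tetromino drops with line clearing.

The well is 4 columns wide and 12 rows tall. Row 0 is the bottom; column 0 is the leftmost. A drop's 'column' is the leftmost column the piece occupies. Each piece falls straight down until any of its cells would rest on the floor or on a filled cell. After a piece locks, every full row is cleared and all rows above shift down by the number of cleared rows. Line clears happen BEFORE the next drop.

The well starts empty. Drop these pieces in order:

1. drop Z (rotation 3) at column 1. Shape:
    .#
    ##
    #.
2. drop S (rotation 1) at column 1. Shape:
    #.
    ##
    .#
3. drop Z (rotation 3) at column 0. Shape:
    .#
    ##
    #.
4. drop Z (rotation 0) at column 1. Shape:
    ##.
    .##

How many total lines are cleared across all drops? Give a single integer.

Answer: 0

Derivation:
Drop 1: Z rot3 at col 1 lands with bottom-row=0; cleared 0 line(s) (total 0); column heights now [0 2 3 0], max=3
Drop 2: S rot1 at col 1 lands with bottom-row=3; cleared 0 line(s) (total 0); column heights now [0 6 5 0], max=6
Drop 3: Z rot3 at col 0 lands with bottom-row=5; cleared 0 line(s) (total 0); column heights now [7 8 5 0], max=8
Drop 4: Z rot0 at col 1 lands with bottom-row=7; cleared 0 line(s) (total 0); column heights now [7 9 9 8], max=9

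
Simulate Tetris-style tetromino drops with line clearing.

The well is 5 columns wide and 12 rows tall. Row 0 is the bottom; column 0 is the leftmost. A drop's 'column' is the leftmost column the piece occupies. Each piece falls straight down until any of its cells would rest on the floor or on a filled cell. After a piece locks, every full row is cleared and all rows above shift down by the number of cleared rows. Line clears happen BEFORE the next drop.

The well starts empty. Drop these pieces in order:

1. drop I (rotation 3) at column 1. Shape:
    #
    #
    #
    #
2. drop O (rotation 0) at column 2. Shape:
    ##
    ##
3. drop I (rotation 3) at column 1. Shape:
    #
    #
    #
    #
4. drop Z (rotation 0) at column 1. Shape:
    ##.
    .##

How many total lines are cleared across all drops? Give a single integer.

Answer: 0

Derivation:
Drop 1: I rot3 at col 1 lands with bottom-row=0; cleared 0 line(s) (total 0); column heights now [0 4 0 0 0], max=4
Drop 2: O rot0 at col 2 lands with bottom-row=0; cleared 0 line(s) (total 0); column heights now [0 4 2 2 0], max=4
Drop 3: I rot3 at col 1 lands with bottom-row=4; cleared 0 line(s) (total 0); column heights now [0 8 2 2 0], max=8
Drop 4: Z rot0 at col 1 lands with bottom-row=7; cleared 0 line(s) (total 0); column heights now [0 9 9 8 0], max=9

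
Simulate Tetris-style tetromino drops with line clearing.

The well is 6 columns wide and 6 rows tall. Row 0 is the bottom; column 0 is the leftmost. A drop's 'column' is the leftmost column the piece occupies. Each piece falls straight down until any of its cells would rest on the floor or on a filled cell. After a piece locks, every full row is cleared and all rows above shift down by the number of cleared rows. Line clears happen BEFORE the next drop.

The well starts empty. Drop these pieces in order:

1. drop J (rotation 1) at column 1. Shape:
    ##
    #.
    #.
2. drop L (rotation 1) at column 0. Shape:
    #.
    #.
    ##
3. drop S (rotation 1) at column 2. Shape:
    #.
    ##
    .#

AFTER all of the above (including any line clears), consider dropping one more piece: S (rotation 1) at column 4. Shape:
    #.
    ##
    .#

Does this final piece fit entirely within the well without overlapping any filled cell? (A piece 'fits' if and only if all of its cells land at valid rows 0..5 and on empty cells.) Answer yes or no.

Answer: yes

Derivation:
Drop 1: J rot1 at col 1 lands with bottom-row=0; cleared 0 line(s) (total 0); column heights now [0 3 3 0 0 0], max=3
Drop 2: L rot1 at col 0 lands with bottom-row=3; cleared 0 line(s) (total 0); column heights now [6 4 3 0 0 0], max=6
Drop 3: S rot1 at col 2 lands with bottom-row=2; cleared 0 line(s) (total 0); column heights now [6 4 5 4 0 0], max=6
Test piece S rot1 at col 4 (width 2): heights before test = [6 4 5 4 0 0]; fits = True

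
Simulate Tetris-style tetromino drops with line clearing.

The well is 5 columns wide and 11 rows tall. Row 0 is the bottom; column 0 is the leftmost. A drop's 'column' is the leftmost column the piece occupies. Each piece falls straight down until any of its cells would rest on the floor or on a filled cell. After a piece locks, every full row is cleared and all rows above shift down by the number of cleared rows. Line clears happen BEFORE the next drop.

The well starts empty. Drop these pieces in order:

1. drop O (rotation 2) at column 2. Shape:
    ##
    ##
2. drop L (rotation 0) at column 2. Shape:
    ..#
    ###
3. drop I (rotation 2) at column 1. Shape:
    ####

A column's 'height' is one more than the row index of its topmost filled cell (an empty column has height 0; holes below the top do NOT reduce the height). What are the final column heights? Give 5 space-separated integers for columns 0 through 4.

Answer: 0 5 5 5 5

Derivation:
Drop 1: O rot2 at col 2 lands with bottom-row=0; cleared 0 line(s) (total 0); column heights now [0 0 2 2 0], max=2
Drop 2: L rot0 at col 2 lands with bottom-row=2; cleared 0 line(s) (total 0); column heights now [0 0 3 3 4], max=4
Drop 3: I rot2 at col 1 lands with bottom-row=4; cleared 0 line(s) (total 0); column heights now [0 5 5 5 5], max=5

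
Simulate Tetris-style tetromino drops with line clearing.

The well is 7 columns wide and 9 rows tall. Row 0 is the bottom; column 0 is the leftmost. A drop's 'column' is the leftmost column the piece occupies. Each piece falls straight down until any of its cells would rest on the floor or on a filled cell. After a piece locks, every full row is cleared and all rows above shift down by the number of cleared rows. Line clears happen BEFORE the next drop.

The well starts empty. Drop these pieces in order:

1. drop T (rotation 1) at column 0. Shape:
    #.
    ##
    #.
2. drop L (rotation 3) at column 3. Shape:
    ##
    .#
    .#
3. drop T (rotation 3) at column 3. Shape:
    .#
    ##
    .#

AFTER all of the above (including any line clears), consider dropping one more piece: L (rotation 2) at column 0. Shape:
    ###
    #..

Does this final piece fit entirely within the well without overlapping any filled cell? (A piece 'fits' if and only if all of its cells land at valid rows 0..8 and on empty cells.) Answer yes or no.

Answer: yes

Derivation:
Drop 1: T rot1 at col 0 lands with bottom-row=0; cleared 0 line(s) (total 0); column heights now [3 2 0 0 0 0 0], max=3
Drop 2: L rot3 at col 3 lands with bottom-row=0; cleared 0 line(s) (total 0); column heights now [3 2 0 3 3 0 0], max=3
Drop 3: T rot3 at col 3 lands with bottom-row=3; cleared 0 line(s) (total 0); column heights now [3 2 0 5 6 0 0], max=6
Test piece L rot2 at col 0 (width 3): heights before test = [3 2 0 5 6 0 0]; fits = True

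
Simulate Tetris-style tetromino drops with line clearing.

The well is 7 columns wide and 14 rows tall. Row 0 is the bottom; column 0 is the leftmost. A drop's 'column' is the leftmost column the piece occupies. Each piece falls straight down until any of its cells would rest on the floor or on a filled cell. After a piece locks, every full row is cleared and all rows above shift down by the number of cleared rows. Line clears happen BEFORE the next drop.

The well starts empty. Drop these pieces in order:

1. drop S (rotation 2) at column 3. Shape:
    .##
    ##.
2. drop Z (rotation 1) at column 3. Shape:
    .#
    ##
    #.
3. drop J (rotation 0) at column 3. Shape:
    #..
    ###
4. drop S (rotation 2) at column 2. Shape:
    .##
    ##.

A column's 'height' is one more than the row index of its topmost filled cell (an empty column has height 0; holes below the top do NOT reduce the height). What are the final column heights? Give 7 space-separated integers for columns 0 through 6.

Drop 1: S rot2 at col 3 lands with bottom-row=0; cleared 0 line(s) (total 0); column heights now [0 0 0 1 2 2 0], max=2
Drop 2: Z rot1 at col 3 lands with bottom-row=1; cleared 0 line(s) (total 0); column heights now [0 0 0 3 4 2 0], max=4
Drop 3: J rot0 at col 3 lands with bottom-row=4; cleared 0 line(s) (total 0); column heights now [0 0 0 6 5 5 0], max=6
Drop 4: S rot2 at col 2 lands with bottom-row=6; cleared 0 line(s) (total 0); column heights now [0 0 7 8 8 5 0], max=8

Answer: 0 0 7 8 8 5 0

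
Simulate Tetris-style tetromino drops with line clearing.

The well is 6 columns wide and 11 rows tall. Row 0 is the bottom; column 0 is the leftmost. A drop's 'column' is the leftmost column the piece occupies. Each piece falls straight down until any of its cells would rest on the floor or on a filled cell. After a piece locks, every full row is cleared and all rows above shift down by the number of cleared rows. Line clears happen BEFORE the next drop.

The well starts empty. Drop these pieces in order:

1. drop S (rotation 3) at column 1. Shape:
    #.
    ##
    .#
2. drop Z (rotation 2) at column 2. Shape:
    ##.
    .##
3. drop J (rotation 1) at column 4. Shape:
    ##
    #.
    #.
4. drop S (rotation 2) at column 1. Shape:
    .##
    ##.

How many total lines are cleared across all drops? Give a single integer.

Answer: 0

Derivation:
Drop 1: S rot3 at col 1 lands with bottom-row=0; cleared 0 line(s) (total 0); column heights now [0 3 2 0 0 0], max=3
Drop 2: Z rot2 at col 2 lands with bottom-row=1; cleared 0 line(s) (total 0); column heights now [0 3 3 3 2 0], max=3
Drop 3: J rot1 at col 4 lands with bottom-row=2; cleared 0 line(s) (total 0); column heights now [0 3 3 3 5 5], max=5
Drop 4: S rot2 at col 1 lands with bottom-row=3; cleared 0 line(s) (total 0); column heights now [0 4 5 5 5 5], max=5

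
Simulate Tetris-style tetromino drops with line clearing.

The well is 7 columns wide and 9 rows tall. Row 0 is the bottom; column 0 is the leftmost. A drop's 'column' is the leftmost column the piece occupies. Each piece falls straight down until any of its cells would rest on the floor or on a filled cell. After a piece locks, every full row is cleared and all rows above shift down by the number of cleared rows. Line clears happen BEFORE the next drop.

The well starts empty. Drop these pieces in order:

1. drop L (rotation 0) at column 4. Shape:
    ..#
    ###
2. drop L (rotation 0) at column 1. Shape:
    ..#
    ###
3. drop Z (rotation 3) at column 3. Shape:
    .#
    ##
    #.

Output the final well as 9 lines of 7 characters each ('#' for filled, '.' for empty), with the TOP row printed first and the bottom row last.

Drop 1: L rot0 at col 4 lands with bottom-row=0; cleared 0 line(s) (total 0); column heights now [0 0 0 0 1 1 2], max=2
Drop 2: L rot0 at col 1 lands with bottom-row=0; cleared 0 line(s) (total 0); column heights now [0 1 1 2 1 1 2], max=2
Drop 3: Z rot3 at col 3 lands with bottom-row=2; cleared 0 line(s) (total 0); column heights now [0 1 1 4 5 1 2], max=5

Answer: .......
.......
.......
.......
....#..
...##..
...#...
...#..#
.######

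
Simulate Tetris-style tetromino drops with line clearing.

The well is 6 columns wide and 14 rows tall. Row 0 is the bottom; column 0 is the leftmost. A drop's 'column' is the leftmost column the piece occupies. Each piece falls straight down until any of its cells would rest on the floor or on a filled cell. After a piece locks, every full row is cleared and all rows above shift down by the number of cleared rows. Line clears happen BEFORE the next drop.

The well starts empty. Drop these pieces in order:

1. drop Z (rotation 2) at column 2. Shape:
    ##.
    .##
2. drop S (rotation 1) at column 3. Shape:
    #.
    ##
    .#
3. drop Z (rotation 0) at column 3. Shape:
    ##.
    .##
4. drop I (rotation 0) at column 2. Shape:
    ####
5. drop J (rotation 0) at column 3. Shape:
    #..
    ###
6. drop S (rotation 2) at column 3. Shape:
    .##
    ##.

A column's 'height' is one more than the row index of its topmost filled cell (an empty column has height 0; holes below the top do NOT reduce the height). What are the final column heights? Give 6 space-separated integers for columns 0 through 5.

Answer: 0 0 6 9 10 10

Derivation:
Drop 1: Z rot2 at col 2 lands with bottom-row=0; cleared 0 line(s) (total 0); column heights now [0 0 2 2 1 0], max=2
Drop 2: S rot1 at col 3 lands with bottom-row=1; cleared 0 line(s) (total 0); column heights now [0 0 2 4 3 0], max=4
Drop 3: Z rot0 at col 3 lands with bottom-row=3; cleared 0 line(s) (total 0); column heights now [0 0 2 5 5 4], max=5
Drop 4: I rot0 at col 2 lands with bottom-row=5; cleared 0 line(s) (total 0); column heights now [0 0 6 6 6 6], max=6
Drop 5: J rot0 at col 3 lands with bottom-row=6; cleared 0 line(s) (total 0); column heights now [0 0 6 8 7 7], max=8
Drop 6: S rot2 at col 3 lands with bottom-row=8; cleared 0 line(s) (total 0); column heights now [0 0 6 9 10 10], max=10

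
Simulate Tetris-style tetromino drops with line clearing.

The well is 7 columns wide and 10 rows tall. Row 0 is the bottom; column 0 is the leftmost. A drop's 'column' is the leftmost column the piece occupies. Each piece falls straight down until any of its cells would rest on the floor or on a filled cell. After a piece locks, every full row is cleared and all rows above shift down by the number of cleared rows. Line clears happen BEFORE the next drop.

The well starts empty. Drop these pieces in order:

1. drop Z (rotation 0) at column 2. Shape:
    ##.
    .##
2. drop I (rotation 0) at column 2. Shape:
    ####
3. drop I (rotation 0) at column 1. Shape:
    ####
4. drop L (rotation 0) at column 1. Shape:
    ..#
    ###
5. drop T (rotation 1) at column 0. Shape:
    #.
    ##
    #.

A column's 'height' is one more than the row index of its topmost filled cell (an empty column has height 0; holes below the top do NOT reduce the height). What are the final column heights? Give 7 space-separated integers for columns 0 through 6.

Drop 1: Z rot0 at col 2 lands with bottom-row=0; cleared 0 line(s) (total 0); column heights now [0 0 2 2 1 0 0], max=2
Drop 2: I rot0 at col 2 lands with bottom-row=2; cleared 0 line(s) (total 0); column heights now [0 0 3 3 3 3 0], max=3
Drop 3: I rot0 at col 1 lands with bottom-row=3; cleared 0 line(s) (total 0); column heights now [0 4 4 4 4 3 0], max=4
Drop 4: L rot0 at col 1 lands with bottom-row=4; cleared 0 line(s) (total 0); column heights now [0 5 5 6 4 3 0], max=6
Drop 5: T rot1 at col 0 lands with bottom-row=4; cleared 0 line(s) (total 0); column heights now [7 6 5 6 4 3 0], max=7

Answer: 7 6 5 6 4 3 0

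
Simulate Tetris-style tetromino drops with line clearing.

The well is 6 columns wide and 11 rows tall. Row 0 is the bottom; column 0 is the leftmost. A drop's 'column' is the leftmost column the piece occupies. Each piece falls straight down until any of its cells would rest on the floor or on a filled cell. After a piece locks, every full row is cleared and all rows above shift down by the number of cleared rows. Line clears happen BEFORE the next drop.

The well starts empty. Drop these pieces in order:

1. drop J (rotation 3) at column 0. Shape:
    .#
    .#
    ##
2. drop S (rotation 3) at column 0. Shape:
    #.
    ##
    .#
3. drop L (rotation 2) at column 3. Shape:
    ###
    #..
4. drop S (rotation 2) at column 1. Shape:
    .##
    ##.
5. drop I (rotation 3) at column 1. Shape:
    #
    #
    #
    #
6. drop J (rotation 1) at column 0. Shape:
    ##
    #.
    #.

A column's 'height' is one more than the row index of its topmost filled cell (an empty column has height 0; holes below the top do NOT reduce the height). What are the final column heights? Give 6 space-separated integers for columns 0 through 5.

Answer: 11 11 7 7 2 2

Derivation:
Drop 1: J rot3 at col 0 lands with bottom-row=0; cleared 0 line(s) (total 0); column heights now [1 3 0 0 0 0], max=3
Drop 2: S rot3 at col 0 lands with bottom-row=3; cleared 0 line(s) (total 0); column heights now [6 5 0 0 0 0], max=6
Drop 3: L rot2 at col 3 lands with bottom-row=0; cleared 0 line(s) (total 0); column heights now [6 5 0 2 2 2], max=6
Drop 4: S rot2 at col 1 lands with bottom-row=5; cleared 0 line(s) (total 0); column heights now [6 6 7 7 2 2], max=7
Drop 5: I rot3 at col 1 lands with bottom-row=6; cleared 0 line(s) (total 0); column heights now [6 10 7 7 2 2], max=10
Drop 6: J rot1 at col 0 lands with bottom-row=8; cleared 0 line(s) (total 0); column heights now [11 11 7 7 2 2], max=11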